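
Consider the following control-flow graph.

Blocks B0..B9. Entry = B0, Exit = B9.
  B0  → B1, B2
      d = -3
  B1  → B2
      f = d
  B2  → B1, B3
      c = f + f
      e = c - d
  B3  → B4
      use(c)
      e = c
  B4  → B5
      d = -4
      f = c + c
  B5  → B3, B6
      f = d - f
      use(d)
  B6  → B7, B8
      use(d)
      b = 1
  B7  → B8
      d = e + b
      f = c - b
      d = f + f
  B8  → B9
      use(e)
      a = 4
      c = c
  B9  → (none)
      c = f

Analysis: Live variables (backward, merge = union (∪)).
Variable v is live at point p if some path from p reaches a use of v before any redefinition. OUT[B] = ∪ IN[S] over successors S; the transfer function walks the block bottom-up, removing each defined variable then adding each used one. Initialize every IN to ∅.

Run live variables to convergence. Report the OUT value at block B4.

Fixpoint table:
  B0: | IN={f} | OUT={d, f}
  B1: | IN={d} | OUT={d, f}
  B2: | IN={d, f} | OUT={c, d}
  B3: | IN={c} | OUT={c, e}
  B4: | IN={c, e} | OUT={c, d, e, f}
  B5: | IN={c, d, e, f} | OUT={c, d, e, f}
  B6: | IN={c, d, e, f} | OUT={b, c, e, f}
  B7: | IN={b, c, e} | OUT={c, e, f}
  B8: | IN={c, e, f} | OUT={f}
  B9: | IN={f} | OUT={}

Merge at B4: OUT[B4] = IN[B5] = {c, d, e, f}

Answer: {c, d, e, f}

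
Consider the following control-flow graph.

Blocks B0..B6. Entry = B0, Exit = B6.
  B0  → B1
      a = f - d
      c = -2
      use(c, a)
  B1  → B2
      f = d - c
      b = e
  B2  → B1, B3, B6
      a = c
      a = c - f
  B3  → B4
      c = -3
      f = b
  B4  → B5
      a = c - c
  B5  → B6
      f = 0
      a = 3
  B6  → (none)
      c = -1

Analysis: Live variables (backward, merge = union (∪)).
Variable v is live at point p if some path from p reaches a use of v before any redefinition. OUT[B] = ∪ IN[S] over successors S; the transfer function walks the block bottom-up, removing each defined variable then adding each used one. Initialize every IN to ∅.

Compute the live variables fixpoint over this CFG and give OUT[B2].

Converged values:
  B0:  IN={d, e, f}  OUT={c, d, e}
  B1:  IN={c, d, e}  OUT={b, c, d, e, f}
  B2:  IN={b, c, d, e, f}  OUT={b, c, d, e}
  B3:  IN={b}  OUT={c}
  B4:  IN={c}  OUT={}
  B5:  IN={}  OUT={}
  B6:  IN={}  OUT={}

Merge at B2: OUT[B2] = IN[B1] ⊔ IN[B3] ⊔ IN[B6] = {b, c, d, e}

Answer: {b, c, d, e}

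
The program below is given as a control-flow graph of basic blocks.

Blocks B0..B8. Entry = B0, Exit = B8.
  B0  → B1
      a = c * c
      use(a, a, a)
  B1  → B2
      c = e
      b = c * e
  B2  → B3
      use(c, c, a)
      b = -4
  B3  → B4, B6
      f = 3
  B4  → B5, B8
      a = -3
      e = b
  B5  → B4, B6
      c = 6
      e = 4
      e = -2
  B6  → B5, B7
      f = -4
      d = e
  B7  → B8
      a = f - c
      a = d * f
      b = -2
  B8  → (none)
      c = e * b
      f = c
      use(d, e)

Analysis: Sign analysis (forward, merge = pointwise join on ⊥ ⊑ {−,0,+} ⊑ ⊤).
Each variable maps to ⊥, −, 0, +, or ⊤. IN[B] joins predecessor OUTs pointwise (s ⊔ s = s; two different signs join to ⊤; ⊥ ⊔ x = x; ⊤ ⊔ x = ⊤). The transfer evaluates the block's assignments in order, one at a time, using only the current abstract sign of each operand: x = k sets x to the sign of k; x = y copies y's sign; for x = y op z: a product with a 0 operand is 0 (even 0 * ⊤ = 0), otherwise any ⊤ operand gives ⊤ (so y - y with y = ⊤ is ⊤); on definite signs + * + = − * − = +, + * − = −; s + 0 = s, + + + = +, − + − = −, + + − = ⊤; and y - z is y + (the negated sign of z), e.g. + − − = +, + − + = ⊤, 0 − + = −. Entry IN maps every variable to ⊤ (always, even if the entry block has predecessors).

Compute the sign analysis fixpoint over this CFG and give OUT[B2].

Answer: {a: ⊤, b: -, c: ⊤, d: ⊤, e: ⊤, f: ⊤}

Derivation:
Converged values:
  B0:  IN=(all ⊤)  OUT=(all ⊤)
  B1:  IN=(all ⊤)  OUT=(all ⊤)
  B2:  IN=(all ⊤)  OUT={b:-; rest ⊤}
  B3:  IN={b:-; rest ⊤}  OUT={b:-, f:+; rest ⊤}
  B4:  IN={b:-; rest ⊤}  OUT={a:-, b:-, e:-; rest ⊤}
  B5:  IN={b:-; rest ⊤}  OUT={b:-, c:+, e:-; rest ⊤}
  B6:  IN={b:-; rest ⊤}  OUT={b:-, f:-; rest ⊤}
  B7:  IN={b:-, f:-; rest ⊤}  OUT={b:-, f:-; rest ⊤}
  B8:  IN={b:-; rest ⊤}  OUT={b:-; rest ⊤}

Merge at B2: IN[B2] = OUT[B1] = {a: ⊤, b: ⊤, c: ⊤, d: ⊤, e: ⊤, f: ⊤}
Applying B2's transfer function to that IN value gives OUT[B2] (row B2 above).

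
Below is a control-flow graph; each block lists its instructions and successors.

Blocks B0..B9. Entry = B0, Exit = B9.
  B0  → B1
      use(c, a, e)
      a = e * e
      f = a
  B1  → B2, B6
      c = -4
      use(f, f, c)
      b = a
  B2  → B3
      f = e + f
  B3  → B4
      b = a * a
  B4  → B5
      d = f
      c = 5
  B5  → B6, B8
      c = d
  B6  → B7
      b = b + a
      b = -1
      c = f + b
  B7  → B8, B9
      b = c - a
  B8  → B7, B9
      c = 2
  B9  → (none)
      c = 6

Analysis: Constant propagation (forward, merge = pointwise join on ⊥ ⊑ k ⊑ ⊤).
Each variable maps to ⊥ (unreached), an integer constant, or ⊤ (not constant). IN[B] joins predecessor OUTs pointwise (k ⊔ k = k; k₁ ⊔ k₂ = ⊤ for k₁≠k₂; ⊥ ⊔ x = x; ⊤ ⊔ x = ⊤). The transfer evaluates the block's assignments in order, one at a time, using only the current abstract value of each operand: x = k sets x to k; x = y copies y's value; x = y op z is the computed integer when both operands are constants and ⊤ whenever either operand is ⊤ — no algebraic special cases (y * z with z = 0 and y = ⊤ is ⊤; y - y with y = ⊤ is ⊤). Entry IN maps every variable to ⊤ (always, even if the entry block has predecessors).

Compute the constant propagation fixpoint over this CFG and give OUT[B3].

Converged values:
  B0:  IN=(all ⊤)  OUT=(all ⊤)
  B1:  IN=(all ⊤)  OUT={c:-4; rest ⊤}
  B2:  IN={c:-4; rest ⊤}  OUT={c:-4; rest ⊤}
  B3:  IN={c:-4; rest ⊤}  OUT={c:-4; rest ⊤}
  B4:  IN={c:-4; rest ⊤}  OUT={c:5; rest ⊤}
  B5:  IN={c:5; rest ⊤}  OUT=(all ⊤)
  B6:  IN=(all ⊤)  OUT={b:-1; rest ⊤}
  B7:  IN=(all ⊤)  OUT=(all ⊤)
  B8:  IN=(all ⊤)  OUT={c:2; rest ⊤}
  B9:  IN=(all ⊤)  OUT={c:6; rest ⊤}

Merge at B3: IN[B3] = OUT[B2] = {a: ⊤, b: ⊤, c: -4, d: ⊤, e: ⊤, f: ⊤}
Applying B3's transfer function to that IN value gives OUT[B3] (row B3 above).

Answer: {a: ⊤, b: ⊤, c: -4, d: ⊤, e: ⊤, f: ⊤}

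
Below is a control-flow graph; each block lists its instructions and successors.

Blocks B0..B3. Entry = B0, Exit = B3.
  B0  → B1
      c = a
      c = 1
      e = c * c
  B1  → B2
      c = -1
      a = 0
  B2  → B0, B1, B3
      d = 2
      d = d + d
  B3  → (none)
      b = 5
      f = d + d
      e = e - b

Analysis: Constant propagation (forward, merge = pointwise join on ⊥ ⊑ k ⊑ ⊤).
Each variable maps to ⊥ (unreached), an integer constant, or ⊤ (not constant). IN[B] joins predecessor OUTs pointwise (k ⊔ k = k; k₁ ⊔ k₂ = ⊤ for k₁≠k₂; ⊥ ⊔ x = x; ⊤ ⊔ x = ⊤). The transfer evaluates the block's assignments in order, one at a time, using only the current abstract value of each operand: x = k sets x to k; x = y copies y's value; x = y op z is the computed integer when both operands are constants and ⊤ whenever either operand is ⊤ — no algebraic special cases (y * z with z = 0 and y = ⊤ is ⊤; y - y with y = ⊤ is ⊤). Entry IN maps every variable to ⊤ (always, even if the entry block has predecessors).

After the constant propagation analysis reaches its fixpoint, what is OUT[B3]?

Fixpoint table:
  B0:  IN=(all ⊤)  OUT={c:1, e:1; rest ⊤}
  B1:  IN={e:1; rest ⊤}  OUT={a:0, c:-1, e:1; rest ⊤}
  B2:  IN={a:0, c:-1, e:1; rest ⊤}  OUT={a:0, c:-1, d:4, e:1; rest ⊤}
  B3:  IN={a:0, c:-1, d:4, e:1; rest ⊤}  OUT={a:0, b:5, c:-1, d:4, e:-4, f:8; rest ⊤}

Merge at B3: IN[B3] = OUT[B2] = {a: 0, b: ⊤, c: -1, d: 4, e: 1, f: ⊤}
Applying B3's transfer function to that IN value gives OUT[B3] (row B3 above).

Answer: {a: 0, b: 5, c: -1, d: 4, e: -4, f: 8}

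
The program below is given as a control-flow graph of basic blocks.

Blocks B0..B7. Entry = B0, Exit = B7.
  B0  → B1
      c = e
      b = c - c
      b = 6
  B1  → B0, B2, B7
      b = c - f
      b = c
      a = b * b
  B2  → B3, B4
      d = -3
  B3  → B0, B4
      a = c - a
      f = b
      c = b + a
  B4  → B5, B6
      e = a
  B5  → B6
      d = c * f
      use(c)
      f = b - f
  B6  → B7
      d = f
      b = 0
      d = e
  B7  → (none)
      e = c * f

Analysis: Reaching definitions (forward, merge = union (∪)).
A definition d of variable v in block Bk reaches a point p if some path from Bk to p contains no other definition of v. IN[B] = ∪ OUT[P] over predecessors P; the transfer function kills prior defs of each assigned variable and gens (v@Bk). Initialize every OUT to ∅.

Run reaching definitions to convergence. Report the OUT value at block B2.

Answer: {a@B1, b@B1, c@B0, d@B2, f@B3}

Derivation:
Fixpoint table:
  B0:   IN={a@B1, a@B3, b@B1, c@B0, c@B3, d@B2, f@B3}   OUT={a@B1, a@B3, b@B0, c@B0, d@B2, f@B3}
  B1:   IN={a@B1, a@B3, b@B0, c@B0, d@B2, f@B3}   OUT={a@B1, b@B1, c@B0, d@B2, f@B3}
  B2:   IN={a@B1, b@B1, c@B0, d@B2, f@B3}   OUT={a@B1, b@B1, c@B0, d@B2, f@B3}
  B3:   IN={a@B1, b@B1, c@B0, d@B2, f@B3}   OUT={a@B3, b@B1, c@B3, d@B2, f@B3}
  B4:   IN={a@B1, a@B3, b@B1, c@B0, c@B3, d@B2, f@B3}   OUT={a@B1, a@B3, b@B1, c@B0, c@B3, d@B2, e@B4, f@B3}
  B5:   IN={a@B1, a@B3, b@B1, c@B0, c@B3, d@B2, e@B4, f@B3}   OUT={a@B1, a@B3, b@B1, c@B0, c@B3, d@B5, e@B4, f@B5}
  B6:   IN={a@B1, a@B3, b@B1, c@B0, c@B3, d@B2, d@B5, e@B4, f@B3, f@B5}   OUT={a@B1, a@B3, b@B6, c@B0, c@B3, d@B6, e@B4, f@B3, f@B5}
  B7:   IN={a@B1, a@B3, b@B1, b@B6, c@B0, c@B3, d@B2, d@B6, e@B4, f@B3, f@B5}   OUT={a@B1, a@B3, b@B1, b@B6, c@B0, c@B3, d@B2, d@B6, e@B7, f@B3, f@B5}

Merge at B2: IN[B2] = OUT[B1] = {a@B1, b@B1, c@B0, d@B2, f@B3}
Applying B2's transfer function to that IN value gives OUT[B2] (row B2 above).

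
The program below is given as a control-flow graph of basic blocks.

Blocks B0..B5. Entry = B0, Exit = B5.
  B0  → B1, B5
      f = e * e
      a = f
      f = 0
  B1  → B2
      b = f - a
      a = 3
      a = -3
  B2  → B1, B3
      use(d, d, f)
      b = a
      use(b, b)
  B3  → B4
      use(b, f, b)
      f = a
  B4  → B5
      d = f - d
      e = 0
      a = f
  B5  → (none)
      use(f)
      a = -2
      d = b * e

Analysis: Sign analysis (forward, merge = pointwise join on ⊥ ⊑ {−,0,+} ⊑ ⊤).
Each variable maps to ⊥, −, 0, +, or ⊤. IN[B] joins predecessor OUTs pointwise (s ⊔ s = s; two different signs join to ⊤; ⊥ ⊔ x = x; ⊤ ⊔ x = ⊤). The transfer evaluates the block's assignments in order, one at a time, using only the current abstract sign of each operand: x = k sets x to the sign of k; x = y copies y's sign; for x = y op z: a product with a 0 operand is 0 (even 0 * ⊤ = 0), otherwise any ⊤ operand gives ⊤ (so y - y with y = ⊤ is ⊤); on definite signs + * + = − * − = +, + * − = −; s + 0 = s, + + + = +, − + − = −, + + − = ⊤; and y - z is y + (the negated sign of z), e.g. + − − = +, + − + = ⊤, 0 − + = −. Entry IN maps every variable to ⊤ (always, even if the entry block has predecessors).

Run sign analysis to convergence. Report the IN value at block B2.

Answer: {a: -, b: ⊤, c: ⊤, d: ⊤, e: ⊤, f: 0}

Working:
Fixpoint table:
  B0:   IN=(all ⊤)   OUT={f:0; rest ⊤}
  B1:   IN={f:0; rest ⊤}   OUT={a:-, f:0; rest ⊤}
  B2:   IN={a:-, f:0; rest ⊤}   OUT={a:-, b:-, f:0; rest ⊤}
  B3:   IN={a:-, b:-, f:0; rest ⊤}   OUT={a:-, b:-, f:-; rest ⊤}
  B4:   IN={a:-, b:-, f:-; rest ⊤}   OUT={a:-, b:-, e:0, f:-; rest ⊤}
  B5:   IN=(all ⊤)   OUT={a:-; rest ⊤}

Merge at B2: IN[B2] = OUT[B1] = {a: -, b: ⊤, c: ⊤, d: ⊤, e: ⊤, f: 0}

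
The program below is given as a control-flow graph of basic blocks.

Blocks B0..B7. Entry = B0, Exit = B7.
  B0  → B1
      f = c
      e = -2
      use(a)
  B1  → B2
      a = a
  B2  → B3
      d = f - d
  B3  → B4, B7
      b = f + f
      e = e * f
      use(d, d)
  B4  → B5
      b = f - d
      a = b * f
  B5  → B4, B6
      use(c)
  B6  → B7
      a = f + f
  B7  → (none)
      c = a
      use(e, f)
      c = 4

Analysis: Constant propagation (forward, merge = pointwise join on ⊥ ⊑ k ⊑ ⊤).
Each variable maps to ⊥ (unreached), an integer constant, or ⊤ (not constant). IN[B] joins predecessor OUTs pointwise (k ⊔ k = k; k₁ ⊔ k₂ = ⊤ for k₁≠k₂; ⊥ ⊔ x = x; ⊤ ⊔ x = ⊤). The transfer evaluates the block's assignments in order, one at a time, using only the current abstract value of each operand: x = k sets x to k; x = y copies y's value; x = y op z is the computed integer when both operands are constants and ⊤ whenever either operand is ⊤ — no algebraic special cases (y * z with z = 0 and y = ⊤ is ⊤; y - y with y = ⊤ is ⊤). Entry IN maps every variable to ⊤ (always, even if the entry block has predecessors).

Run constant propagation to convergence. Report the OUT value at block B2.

Answer: {a: ⊤, b: ⊤, c: ⊤, d: ⊤, e: -2, f: ⊤}

Trace:
Converged values:
  B0:  IN=(all ⊤)  OUT={e:-2; rest ⊤}
  B1:  IN={e:-2; rest ⊤}  OUT={e:-2; rest ⊤}
  B2:  IN={e:-2; rest ⊤}  OUT={e:-2; rest ⊤}
  B3:  IN={e:-2; rest ⊤}  OUT=(all ⊤)
  B4:  IN=(all ⊤)  OUT=(all ⊤)
  B5:  IN=(all ⊤)  OUT=(all ⊤)
  B6:  IN=(all ⊤)  OUT=(all ⊤)
  B7:  IN=(all ⊤)  OUT={c:4; rest ⊤}

Merge at B2: IN[B2] = OUT[B1] = {a: ⊤, b: ⊤, c: ⊤, d: ⊤, e: -2, f: ⊤}
Applying B2's transfer function to that IN value gives OUT[B2] (row B2 above).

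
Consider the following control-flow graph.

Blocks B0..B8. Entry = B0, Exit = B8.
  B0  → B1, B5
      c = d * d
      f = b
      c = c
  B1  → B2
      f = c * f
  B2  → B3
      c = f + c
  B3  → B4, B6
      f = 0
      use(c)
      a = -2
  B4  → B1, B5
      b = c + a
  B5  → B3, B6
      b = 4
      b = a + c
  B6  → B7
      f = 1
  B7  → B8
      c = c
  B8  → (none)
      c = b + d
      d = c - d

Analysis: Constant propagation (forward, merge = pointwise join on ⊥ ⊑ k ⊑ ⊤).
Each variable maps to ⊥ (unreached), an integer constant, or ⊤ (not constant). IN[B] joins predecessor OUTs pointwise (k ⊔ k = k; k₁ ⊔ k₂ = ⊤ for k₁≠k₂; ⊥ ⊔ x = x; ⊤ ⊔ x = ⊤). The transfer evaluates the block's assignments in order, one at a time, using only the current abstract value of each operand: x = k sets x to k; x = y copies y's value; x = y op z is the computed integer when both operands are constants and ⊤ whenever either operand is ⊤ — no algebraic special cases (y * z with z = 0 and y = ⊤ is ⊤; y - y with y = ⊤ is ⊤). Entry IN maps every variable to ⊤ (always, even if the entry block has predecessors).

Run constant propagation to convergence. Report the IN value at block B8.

Per-block solution:
  B0:  IN=(all ⊤)  OUT=(all ⊤)
  B1:  IN=(all ⊤)  OUT=(all ⊤)
  B2:  IN=(all ⊤)  OUT=(all ⊤)
  B3:  IN=(all ⊤)  OUT={a:-2, f:0; rest ⊤}
  B4:  IN={a:-2, f:0; rest ⊤}  OUT={a:-2, f:0; rest ⊤}
  B5:  IN=(all ⊤)  OUT=(all ⊤)
  B6:  IN=(all ⊤)  OUT={f:1; rest ⊤}
  B7:  IN={f:1; rest ⊤}  OUT={f:1; rest ⊤}
  B8:  IN={f:1; rest ⊤}  OUT={f:1; rest ⊤}

Merge at B8: IN[B8] = OUT[B7] = {a: ⊤, b: ⊤, c: ⊤, d: ⊤, e: ⊤, f: 1}

Answer: {a: ⊤, b: ⊤, c: ⊤, d: ⊤, e: ⊤, f: 1}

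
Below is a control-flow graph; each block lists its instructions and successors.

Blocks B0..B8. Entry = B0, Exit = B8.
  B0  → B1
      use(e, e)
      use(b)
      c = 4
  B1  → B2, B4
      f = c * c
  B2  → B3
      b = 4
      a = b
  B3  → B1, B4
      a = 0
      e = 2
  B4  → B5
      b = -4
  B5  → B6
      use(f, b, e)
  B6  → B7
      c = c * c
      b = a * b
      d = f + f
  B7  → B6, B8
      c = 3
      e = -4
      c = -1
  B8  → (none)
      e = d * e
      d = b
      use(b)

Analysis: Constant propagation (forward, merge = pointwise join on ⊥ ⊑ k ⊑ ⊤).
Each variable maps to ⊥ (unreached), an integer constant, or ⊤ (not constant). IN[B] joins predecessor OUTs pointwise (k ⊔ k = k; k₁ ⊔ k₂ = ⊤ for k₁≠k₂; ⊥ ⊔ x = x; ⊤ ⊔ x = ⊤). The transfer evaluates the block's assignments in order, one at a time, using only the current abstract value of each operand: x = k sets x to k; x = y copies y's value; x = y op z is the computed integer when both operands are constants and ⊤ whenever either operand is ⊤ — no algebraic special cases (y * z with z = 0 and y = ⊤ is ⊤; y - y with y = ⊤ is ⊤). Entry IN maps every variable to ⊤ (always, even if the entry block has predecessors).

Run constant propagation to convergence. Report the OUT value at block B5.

Answer: {a: ⊤, b: -4, c: 4, d: ⊤, e: ⊤, f: 16}

Trace:
Converged values:
  B0:   IN=(all ⊤)   OUT={c:4; rest ⊤}
  B1:   IN={c:4; rest ⊤}   OUT={c:4, f:16; rest ⊤}
  B2:   IN={c:4, f:16; rest ⊤}   OUT={a:4, b:4, c:4, f:16; rest ⊤}
  B3:   IN={a:4, b:4, c:4, f:16; rest ⊤}   OUT={a:0, b:4, c:4, e:2, f:16; rest ⊤}
  B4:   IN={c:4, f:16; rest ⊤}   OUT={b:-4, c:4, f:16; rest ⊤}
  B5:   IN={b:-4, c:4, f:16; rest ⊤}   OUT={b:-4, c:4, f:16; rest ⊤}
  B6:   IN={f:16; rest ⊤}   OUT={d:32, f:16; rest ⊤}
  B7:   IN={d:32, f:16; rest ⊤}   OUT={c:-1, d:32, e:-4, f:16; rest ⊤}
  B8:   IN={c:-1, d:32, e:-4, f:16; rest ⊤}   OUT={c:-1, e:-128, f:16; rest ⊤}

Merge at B5: IN[B5] = OUT[B4] = {a: ⊤, b: -4, c: 4, d: ⊤, e: ⊤, f: 16}
Applying B5's transfer function to that IN value gives OUT[B5] (row B5 above).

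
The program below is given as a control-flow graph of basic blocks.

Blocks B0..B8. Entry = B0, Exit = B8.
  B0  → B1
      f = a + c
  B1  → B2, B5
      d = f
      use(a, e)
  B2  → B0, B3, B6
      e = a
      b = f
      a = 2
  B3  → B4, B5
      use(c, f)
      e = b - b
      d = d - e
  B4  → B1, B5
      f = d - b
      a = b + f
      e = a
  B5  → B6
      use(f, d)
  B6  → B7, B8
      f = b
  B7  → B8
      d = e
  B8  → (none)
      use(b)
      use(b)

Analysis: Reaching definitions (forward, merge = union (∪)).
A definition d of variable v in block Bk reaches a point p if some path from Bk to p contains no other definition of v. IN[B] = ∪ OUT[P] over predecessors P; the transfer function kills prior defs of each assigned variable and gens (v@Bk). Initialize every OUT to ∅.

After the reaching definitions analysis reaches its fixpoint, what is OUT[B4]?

Fixpoint table:
  B0:   IN={a@B2, b@B2, d@B1, e@B2, f@B0, f@B4}   OUT={a@B2, b@B2, d@B1, e@B2, f@B0}
  B1:   IN={a@B2, a@B4, b@B2, d@B1, d@B3, e@B2, e@B4, f@B0, f@B4}   OUT={a@B2, a@B4, b@B2, d@B1, e@B2, e@B4, f@B0, f@B4}
  B2:   IN={a@B2, a@B4, b@B2, d@B1, e@B2, e@B4, f@B0, f@B4}   OUT={a@B2, b@B2, d@B1, e@B2, f@B0, f@B4}
  B3:   IN={a@B2, b@B2, d@B1, e@B2, f@B0, f@B4}   OUT={a@B2, b@B2, d@B3, e@B3, f@B0, f@B4}
  B4:   IN={a@B2, b@B2, d@B3, e@B3, f@B0, f@B4}   OUT={a@B4, b@B2, d@B3, e@B4, f@B4}
  B5:   IN={a@B2, a@B4, b@B2, d@B1, d@B3, e@B2, e@B3, e@B4, f@B0, f@B4}   OUT={a@B2, a@B4, b@B2, d@B1, d@B3, e@B2, e@B3, e@B4, f@B0, f@B4}
  B6:   IN={a@B2, a@B4, b@B2, d@B1, d@B3, e@B2, e@B3, e@B4, f@B0, f@B4}   OUT={a@B2, a@B4, b@B2, d@B1, d@B3, e@B2, e@B3, e@B4, f@B6}
  B7:   IN={a@B2, a@B4, b@B2, d@B1, d@B3, e@B2, e@B3, e@B4, f@B6}   OUT={a@B2, a@B4, b@B2, d@B7, e@B2, e@B3, e@B4, f@B6}
  B8:   IN={a@B2, a@B4, b@B2, d@B1, d@B3, d@B7, e@B2, e@B3, e@B4, f@B6}   OUT={a@B2, a@B4, b@B2, d@B1, d@B3, d@B7, e@B2, e@B3, e@B4, f@B6}

Merge at B4: IN[B4] = OUT[B3] = {a@B2, b@B2, d@B3, e@B3, f@B0, f@B4}
Applying B4's transfer function to that IN value gives OUT[B4] (row B4 above).

Answer: {a@B4, b@B2, d@B3, e@B4, f@B4}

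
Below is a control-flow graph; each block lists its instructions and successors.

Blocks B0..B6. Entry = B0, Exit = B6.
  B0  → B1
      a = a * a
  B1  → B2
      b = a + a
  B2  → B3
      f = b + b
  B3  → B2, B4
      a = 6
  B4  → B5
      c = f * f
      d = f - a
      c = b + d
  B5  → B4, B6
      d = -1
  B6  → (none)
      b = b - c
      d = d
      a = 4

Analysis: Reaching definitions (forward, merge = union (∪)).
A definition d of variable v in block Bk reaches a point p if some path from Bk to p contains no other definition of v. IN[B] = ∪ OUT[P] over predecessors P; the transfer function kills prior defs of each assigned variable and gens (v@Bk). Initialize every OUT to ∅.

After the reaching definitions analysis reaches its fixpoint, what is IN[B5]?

Per-block solution:
  B0: | IN={} | OUT={a@B0}
  B1: | IN={a@B0} | OUT={a@B0, b@B1}
  B2: | IN={a@B0, a@B3, b@B1, f@B2} | OUT={a@B0, a@B3, b@B1, f@B2}
  B3: | IN={a@B0, a@B3, b@B1, f@B2} | OUT={a@B3, b@B1, f@B2}
  B4: | IN={a@B3, b@B1, c@B4, d@B5, f@B2} | OUT={a@B3, b@B1, c@B4, d@B4, f@B2}
  B5: | IN={a@B3, b@B1, c@B4, d@B4, f@B2} | OUT={a@B3, b@B1, c@B4, d@B5, f@B2}
  B6: | IN={a@B3, b@B1, c@B4, d@B5, f@B2} | OUT={a@B6, b@B6, c@B4, d@B6, f@B2}

Merge at B5: IN[B5] = OUT[B4] = {a@B3, b@B1, c@B4, d@B4, f@B2}

Answer: {a@B3, b@B1, c@B4, d@B4, f@B2}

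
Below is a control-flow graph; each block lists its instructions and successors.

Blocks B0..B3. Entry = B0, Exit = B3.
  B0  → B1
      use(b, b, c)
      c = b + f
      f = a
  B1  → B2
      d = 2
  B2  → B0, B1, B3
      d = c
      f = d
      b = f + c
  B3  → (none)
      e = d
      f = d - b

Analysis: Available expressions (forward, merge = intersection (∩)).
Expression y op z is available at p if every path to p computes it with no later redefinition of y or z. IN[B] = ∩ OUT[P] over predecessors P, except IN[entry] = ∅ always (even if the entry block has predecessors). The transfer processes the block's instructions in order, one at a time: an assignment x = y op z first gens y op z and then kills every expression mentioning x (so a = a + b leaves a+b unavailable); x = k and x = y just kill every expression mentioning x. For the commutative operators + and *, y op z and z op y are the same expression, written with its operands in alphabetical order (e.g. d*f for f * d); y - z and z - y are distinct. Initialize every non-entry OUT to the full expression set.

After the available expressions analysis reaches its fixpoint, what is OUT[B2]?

Converged values:
  B0:   IN={}   OUT={}
  B1:   IN={}   OUT={}
  B2:   IN={}   OUT={c+f}
  B3:   IN={c+f}   OUT={d-b}

Merge at B2: IN[B2] = OUT[B1] = {}
Applying B2's transfer function to that IN value gives OUT[B2] (row B2 above).

Answer: {c+f}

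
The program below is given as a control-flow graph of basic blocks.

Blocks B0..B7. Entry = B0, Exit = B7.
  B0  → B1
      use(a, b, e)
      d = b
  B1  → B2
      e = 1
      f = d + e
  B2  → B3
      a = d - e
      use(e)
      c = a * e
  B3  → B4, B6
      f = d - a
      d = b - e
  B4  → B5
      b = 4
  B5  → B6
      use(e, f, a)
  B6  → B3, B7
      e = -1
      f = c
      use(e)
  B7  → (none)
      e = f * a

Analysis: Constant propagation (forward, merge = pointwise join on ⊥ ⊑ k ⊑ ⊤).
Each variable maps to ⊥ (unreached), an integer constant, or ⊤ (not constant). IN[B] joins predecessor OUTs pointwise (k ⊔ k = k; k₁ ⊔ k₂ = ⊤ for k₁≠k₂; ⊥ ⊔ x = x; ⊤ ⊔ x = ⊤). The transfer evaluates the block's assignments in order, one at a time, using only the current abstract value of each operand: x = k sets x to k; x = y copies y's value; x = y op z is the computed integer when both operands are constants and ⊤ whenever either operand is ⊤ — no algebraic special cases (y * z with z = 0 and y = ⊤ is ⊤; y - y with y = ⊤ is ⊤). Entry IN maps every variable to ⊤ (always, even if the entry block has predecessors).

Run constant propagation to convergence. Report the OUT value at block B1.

Converged values:
  B0:   IN=(all ⊤)   OUT=(all ⊤)
  B1:   IN=(all ⊤)   OUT={e:1; rest ⊤}
  B2:   IN={e:1; rest ⊤}   OUT={e:1; rest ⊤}
  B3:   IN=(all ⊤)   OUT=(all ⊤)
  B4:   IN=(all ⊤)   OUT={b:4; rest ⊤}
  B5:   IN={b:4; rest ⊤}   OUT={b:4; rest ⊤}
  B6:   IN=(all ⊤)   OUT={e:-1; rest ⊤}
  B7:   IN={e:-1; rest ⊤}   OUT=(all ⊤)

Merge at B1: IN[B1] = OUT[B0] = {a: ⊤, b: ⊤, c: ⊤, d: ⊤, e: ⊤, f: ⊤}
Applying B1's transfer function to that IN value gives OUT[B1] (row B1 above).

Answer: {a: ⊤, b: ⊤, c: ⊤, d: ⊤, e: 1, f: ⊤}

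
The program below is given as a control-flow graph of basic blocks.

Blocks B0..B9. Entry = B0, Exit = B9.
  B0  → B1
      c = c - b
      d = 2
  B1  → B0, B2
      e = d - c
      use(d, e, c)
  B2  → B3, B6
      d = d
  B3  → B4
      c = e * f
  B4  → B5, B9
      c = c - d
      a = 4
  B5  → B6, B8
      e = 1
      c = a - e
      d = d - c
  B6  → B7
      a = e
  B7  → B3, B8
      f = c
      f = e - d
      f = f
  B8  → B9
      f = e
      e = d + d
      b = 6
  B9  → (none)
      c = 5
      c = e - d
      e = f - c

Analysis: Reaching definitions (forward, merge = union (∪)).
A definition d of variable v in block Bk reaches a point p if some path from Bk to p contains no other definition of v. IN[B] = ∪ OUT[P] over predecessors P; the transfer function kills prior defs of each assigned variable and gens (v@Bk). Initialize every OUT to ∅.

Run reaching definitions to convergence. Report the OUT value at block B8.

Answer: {a@B4, a@B6, b@B8, c@B0, c@B5, d@B2, d@B5, e@B8, f@B8}

Trace:
Fixpoint table:
  B0: | IN={c@B0, d@B0, e@B1} | OUT={c@B0, d@B0, e@B1}
  B1: | IN={c@B0, d@B0, e@B1} | OUT={c@B0, d@B0, e@B1}
  B2: | IN={c@B0, d@B0, e@B1} | OUT={c@B0, d@B2, e@B1}
  B3: | IN={a@B6, c@B0, c@B5, d@B2, d@B5, e@B1, e@B5, f@B7} | OUT={a@B6, c@B3, d@B2, d@B5, e@B1, e@B5, f@B7}
  B4: | IN={a@B6, c@B3, d@B2, d@B5, e@B1, e@B5, f@B7} | OUT={a@B4, c@B4, d@B2, d@B5, e@B1, e@B5, f@B7}
  B5: | IN={a@B4, c@B4, d@B2, d@B5, e@B1, e@B5, f@B7} | OUT={a@B4, c@B5, d@B5, e@B5, f@B7}
  B6: | IN={a@B4, c@B0, c@B5, d@B2, d@B5, e@B1, e@B5, f@B7} | OUT={a@B6, c@B0, c@B5, d@B2, d@B5, e@B1, e@B5, f@B7}
  B7: | IN={a@B6, c@B0, c@B5, d@B2, d@B5, e@B1, e@B5, f@B7} | OUT={a@B6, c@B0, c@B5, d@B2, d@B5, e@B1, e@B5, f@B7}
  B8: | IN={a@B4, a@B6, c@B0, c@B5, d@B2, d@B5, e@B1, e@B5, f@B7} | OUT={a@B4, a@B6, b@B8, c@B0, c@B5, d@B2, d@B5, e@B8, f@B8}
  B9: | IN={a@B4, a@B6, b@B8, c@B0, c@B4, c@B5, d@B2, d@B5, e@B1, e@B5, e@B8, f@B7, f@B8} | OUT={a@B4, a@B6, b@B8, c@B9, d@B2, d@B5, e@B9, f@B7, f@B8}

Merge at B8: IN[B8] = OUT[B5] ⊔ OUT[B7] = {a@B4, a@B6, c@B0, c@B5, d@B2, d@B5, e@B1, e@B5, f@B7}
Applying B8's transfer function to that IN value gives OUT[B8] (row B8 above).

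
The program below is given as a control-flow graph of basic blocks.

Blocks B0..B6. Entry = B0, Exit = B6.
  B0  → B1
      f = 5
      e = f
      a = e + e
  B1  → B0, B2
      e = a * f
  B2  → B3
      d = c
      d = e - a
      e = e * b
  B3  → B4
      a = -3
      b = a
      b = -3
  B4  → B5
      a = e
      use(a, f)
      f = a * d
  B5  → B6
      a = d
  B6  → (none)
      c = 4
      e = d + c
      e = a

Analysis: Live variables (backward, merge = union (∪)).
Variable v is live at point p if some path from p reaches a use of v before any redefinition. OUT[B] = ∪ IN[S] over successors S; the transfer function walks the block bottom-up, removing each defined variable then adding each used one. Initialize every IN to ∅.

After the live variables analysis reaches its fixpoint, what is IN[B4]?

Answer: {d, e, f}

Working:
Per-block solution:
  B0:  IN={b, c}  OUT={a, b, c, f}
  B1:  IN={a, b, c, f}  OUT={a, b, c, e, f}
  B2:  IN={a, b, c, e, f}  OUT={d, e, f}
  B3:  IN={d, e, f}  OUT={d, e, f}
  B4:  IN={d, e, f}  OUT={d}
  B5:  IN={d}  OUT={a, d}
  B6:  IN={a, d}  OUT={}

Merge at B4: OUT[B4] = IN[B5] = {d}
Applying B4's transfer function to that OUT value gives IN[B4] (row B4 above).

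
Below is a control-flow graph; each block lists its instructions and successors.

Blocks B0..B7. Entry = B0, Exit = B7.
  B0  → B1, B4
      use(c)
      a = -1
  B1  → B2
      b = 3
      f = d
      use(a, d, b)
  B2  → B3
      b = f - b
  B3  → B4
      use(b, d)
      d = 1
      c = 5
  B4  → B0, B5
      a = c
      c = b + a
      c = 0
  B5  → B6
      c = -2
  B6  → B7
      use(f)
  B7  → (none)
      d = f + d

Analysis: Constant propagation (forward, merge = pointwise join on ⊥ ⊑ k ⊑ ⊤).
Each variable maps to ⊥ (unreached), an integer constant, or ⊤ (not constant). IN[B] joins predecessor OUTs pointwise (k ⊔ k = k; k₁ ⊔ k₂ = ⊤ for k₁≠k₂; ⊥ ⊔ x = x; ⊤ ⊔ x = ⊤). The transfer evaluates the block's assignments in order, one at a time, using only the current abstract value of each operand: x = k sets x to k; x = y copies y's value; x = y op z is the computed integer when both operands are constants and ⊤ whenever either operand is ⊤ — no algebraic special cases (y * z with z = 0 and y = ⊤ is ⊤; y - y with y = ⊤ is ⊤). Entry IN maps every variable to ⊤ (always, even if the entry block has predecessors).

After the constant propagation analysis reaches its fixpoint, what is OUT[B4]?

Fixpoint table:
  B0:   IN=(all ⊤)   OUT={a:-1; rest ⊤}
  B1:   IN={a:-1; rest ⊤}   OUT={a:-1, b:3; rest ⊤}
  B2:   IN={a:-1, b:3; rest ⊤}   OUT={a:-1; rest ⊤}
  B3:   IN={a:-1; rest ⊤}   OUT={a:-1, c:5, d:1; rest ⊤}
  B4:   IN={a:-1; rest ⊤}   OUT={c:0; rest ⊤}
  B5:   IN={c:0; rest ⊤}   OUT={c:-2; rest ⊤}
  B6:   IN={c:-2; rest ⊤}   OUT={c:-2; rest ⊤}
  B7:   IN={c:-2; rest ⊤}   OUT={c:-2; rest ⊤}

Merge at B4: IN[B4] = OUT[B0] ⊔ OUT[B3] = {a: -1, b: ⊤, c: ⊤, d: ⊤, e: ⊤, f: ⊤}
Applying B4's transfer function to that IN value gives OUT[B4] (row B4 above).

Answer: {a: ⊤, b: ⊤, c: 0, d: ⊤, e: ⊤, f: ⊤}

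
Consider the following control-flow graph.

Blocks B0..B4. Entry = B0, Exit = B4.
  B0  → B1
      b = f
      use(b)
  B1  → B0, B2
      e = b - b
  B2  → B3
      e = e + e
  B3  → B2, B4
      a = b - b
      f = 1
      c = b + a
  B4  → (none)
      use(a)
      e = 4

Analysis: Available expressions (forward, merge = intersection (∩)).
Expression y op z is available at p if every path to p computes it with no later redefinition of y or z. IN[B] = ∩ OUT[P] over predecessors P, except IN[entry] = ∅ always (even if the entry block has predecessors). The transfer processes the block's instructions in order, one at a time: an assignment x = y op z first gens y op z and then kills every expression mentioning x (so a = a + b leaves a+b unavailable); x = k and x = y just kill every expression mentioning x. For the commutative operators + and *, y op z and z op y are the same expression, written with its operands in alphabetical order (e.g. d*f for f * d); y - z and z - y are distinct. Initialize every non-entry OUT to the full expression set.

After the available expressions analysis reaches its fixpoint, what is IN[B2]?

Answer: {b-b}

Working:
Per-block solution:
  B0:   IN={}   OUT={}
  B1:   IN={}   OUT={b-b}
  B2:   IN={b-b}   OUT={b-b}
  B3:   IN={b-b}   OUT={a+b, b-b}
  B4:   IN={a+b, b-b}   OUT={a+b, b-b}

Merge at B2: IN[B2] = OUT[B1] ∩ OUT[B3] = {b-b}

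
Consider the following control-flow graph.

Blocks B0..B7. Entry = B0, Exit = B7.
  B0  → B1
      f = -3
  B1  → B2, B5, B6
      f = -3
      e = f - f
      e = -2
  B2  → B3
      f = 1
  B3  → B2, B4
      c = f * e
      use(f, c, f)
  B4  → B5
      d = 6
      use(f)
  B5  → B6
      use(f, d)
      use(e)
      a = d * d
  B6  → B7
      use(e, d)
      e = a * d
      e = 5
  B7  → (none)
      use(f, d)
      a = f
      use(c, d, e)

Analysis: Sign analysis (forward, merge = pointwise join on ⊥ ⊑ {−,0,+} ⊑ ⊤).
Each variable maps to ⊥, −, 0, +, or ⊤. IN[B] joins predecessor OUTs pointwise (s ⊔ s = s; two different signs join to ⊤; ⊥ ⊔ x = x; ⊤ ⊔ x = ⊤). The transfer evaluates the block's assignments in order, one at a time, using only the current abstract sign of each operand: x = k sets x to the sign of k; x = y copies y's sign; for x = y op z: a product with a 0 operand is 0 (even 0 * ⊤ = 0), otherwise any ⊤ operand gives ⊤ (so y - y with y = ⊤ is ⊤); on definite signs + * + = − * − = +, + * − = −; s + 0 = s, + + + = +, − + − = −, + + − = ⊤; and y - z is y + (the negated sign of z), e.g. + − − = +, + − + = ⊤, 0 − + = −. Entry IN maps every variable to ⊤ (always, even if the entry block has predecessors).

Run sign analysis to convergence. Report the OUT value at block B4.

Converged values:
  B0:   IN=(all ⊤)   OUT={f:-; rest ⊤}
  B1:   IN={f:-; rest ⊤}   OUT={e:-, f:-; rest ⊤}
  B2:   IN={e:-; rest ⊤}   OUT={e:-, f:+; rest ⊤}
  B3:   IN={e:-, f:+; rest ⊤}   OUT={c:-, e:-, f:+; rest ⊤}
  B4:   IN={c:-, e:-, f:+; rest ⊤}   OUT={c:-, d:+, e:-, f:+; rest ⊤}
  B5:   IN={e:-; rest ⊤}   OUT={e:-; rest ⊤}
  B6:   IN={e:-; rest ⊤}   OUT={e:+; rest ⊤}
  B7:   IN={e:+; rest ⊤}   OUT={e:+; rest ⊤}

Merge at B4: IN[B4] = OUT[B3] = {a: ⊤, b: ⊤, c: -, d: ⊤, e: -, f: +}
Applying B4's transfer function to that IN value gives OUT[B4] (row B4 above).

Answer: {a: ⊤, b: ⊤, c: -, d: +, e: -, f: +}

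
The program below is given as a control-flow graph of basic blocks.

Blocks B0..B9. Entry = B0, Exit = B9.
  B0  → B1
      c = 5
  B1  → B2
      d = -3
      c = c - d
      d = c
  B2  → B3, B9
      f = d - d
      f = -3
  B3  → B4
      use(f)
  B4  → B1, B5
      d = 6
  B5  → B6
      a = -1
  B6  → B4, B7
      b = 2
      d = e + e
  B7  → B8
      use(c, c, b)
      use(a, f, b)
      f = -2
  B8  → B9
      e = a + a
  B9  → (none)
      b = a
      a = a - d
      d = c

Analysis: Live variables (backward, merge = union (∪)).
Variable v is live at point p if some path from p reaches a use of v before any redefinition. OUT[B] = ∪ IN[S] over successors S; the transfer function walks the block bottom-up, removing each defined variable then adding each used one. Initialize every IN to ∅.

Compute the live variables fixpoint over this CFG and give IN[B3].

Per-block solution:
  B0: | IN={a, e} | OUT={a, c, e}
  B1: | IN={a, c, e} | OUT={a, c, d, e}
  B2: | IN={a, c, d, e} | OUT={a, c, d, e, f}
  B3: | IN={a, c, e, f} | OUT={a, c, e, f}
  B4: | IN={a, c, e, f} | OUT={a, c, e, f}
  B5: | IN={c, e, f} | OUT={a, c, e, f}
  B6: | IN={a, c, e, f} | OUT={a, b, c, d, e, f}
  B7: | IN={a, b, c, d, f} | OUT={a, c, d}
  B8: | IN={a, c, d} | OUT={a, c, d}
  B9: | IN={a, c, d} | OUT={}

Merge at B3: OUT[B3] = IN[B4] = {a, c, e, f}
Applying B3's transfer function to that OUT value gives IN[B3] (row B3 above).

Answer: {a, c, e, f}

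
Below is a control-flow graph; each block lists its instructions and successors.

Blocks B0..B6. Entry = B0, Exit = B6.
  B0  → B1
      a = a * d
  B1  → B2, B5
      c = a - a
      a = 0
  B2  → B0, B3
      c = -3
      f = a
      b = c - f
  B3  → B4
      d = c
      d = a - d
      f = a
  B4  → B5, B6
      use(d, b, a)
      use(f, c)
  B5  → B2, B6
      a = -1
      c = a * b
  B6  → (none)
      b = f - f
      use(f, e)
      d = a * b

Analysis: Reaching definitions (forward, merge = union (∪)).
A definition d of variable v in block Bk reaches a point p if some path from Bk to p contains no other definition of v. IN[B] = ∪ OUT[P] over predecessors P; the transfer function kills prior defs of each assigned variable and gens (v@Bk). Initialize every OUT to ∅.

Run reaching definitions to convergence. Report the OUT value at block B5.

Answer: {a@B5, b@B2, c@B5, d@B3, f@B2, f@B3}

Trace:
Per-block solution:
  B0:   IN={a@B1, a@B5, b@B2, c@B2, d@B3, f@B2}   OUT={a@B0, b@B2, c@B2, d@B3, f@B2}
  B1:   IN={a@B0, b@B2, c@B2, d@B3, f@B2}   OUT={a@B1, b@B2, c@B1, d@B3, f@B2}
  B2:   IN={a@B1, a@B5, b@B2, c@B1, c@B5, d@B3, f@B2, f@B3}   OUT={a@B1, a@B5, b@B2, c@B2, d@B3, f@B2}
  B3:   IN={a@B1, a@B5, b@B2, c@B2, d@B3, f@B2}   OUT={a@B1, a@B5, b@B2, c@B2, d@B3, f@B3}
  B4:   IN={a@B1, a@B5, b@B2, c@B2, d@B3, f@B3}   OUT={a@B1, a@B5, b@B2, c@B2, d@B3, f@B3}
  B5:   IN={a@B1, a@B5, b@B2, c@B1, c@B2, d@B3, f@B2, f@B3}   OUT={a@B5, b@B2, c@B5, d@B3, f@B2, f@B3}
  B6:   IN={a@B1, a@B5, b@B2, c@B2, c@B5, d@B3, f@B2, f@B3}   OUT={a@B1, a@B5, b@B6, c@B2, c@B5, d@B6, f@B2, f@B3}

Merge at B5: IN[B5] = OUT[B1] ⊔ OUT[B4] = {a@B1, a@B5, b@B2, c@B1, c@B2, d@B3, f@B2, f@B3}
Applying B5's transfer function to that IN value gives OUT[B5] (row B5 above).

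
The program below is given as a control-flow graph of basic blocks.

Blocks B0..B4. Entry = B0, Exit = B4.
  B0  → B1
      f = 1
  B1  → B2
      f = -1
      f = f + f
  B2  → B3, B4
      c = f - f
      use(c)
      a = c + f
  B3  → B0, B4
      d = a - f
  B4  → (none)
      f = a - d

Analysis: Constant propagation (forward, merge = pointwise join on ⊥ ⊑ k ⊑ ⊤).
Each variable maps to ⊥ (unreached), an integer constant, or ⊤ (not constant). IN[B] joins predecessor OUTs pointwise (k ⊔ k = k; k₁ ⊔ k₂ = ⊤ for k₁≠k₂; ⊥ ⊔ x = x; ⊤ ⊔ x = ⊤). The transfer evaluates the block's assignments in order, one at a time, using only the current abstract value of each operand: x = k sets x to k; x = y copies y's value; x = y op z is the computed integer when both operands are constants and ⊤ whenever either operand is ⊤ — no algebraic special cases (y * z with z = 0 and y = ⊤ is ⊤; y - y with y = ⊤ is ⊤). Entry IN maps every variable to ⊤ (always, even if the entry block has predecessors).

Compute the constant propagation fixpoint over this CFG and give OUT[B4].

Fixpoint table:
  B0: | IN=(all ⊤) | OUT={f:1; rest ⊤}
  B1: | IN={f:1; rest ⊤} | OUT={f:-2; rest ⊤}
  B2: | IN={f:-2; rest ⊤} | OUT={a:-2, c:0, f:-2; rest ⊤}
  B3: | IN={a:-2, c:0, f:-2; rest ⊤} | OUT={a:-2, c:0, d:0, f:-2; rest ⊤}
  B4: | IN={a:-2, c:0, f:-2; rest ⊤} | OUT={a:-2, c:0; rest ⊤}

Merge at B4: IN[B4] = OUT[B2] ⊔ OUT[B3] = {a: -2, b: ⊤, c: 0, d: ⊤, e: ⊤, f: -2}
Applying B4's transfer function to that IN value gives OUT[B4] (row B4 above).

Answer: {a: -2, b: ⊤, c: 0, d: ⊤, e: ⊤, f: ⊤}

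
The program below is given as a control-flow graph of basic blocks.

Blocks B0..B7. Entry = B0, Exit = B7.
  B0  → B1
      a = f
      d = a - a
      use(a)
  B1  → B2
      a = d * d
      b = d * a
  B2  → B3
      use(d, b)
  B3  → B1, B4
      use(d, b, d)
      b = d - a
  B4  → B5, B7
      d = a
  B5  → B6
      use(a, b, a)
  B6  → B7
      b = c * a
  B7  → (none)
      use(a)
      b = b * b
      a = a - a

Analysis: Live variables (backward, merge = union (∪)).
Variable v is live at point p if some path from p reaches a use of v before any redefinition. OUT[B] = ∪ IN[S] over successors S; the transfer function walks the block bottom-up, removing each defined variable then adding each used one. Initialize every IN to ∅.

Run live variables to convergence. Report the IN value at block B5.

Fixpoint table:
  B0:   IN={c, f}   OUT={c, d}
  B1:   IN={c, d}   OUT={a, b, c, d}
  B2:   IN={a, b, c, d}   OUT={a, b, c, d}
  B3:   IN={a, b, c, d}   OUT={a, b, c, d}
  B4:   IN={a, b, c}   OUT={a, b, c}
  B5:   IN={a, b, c}   OUT={a, c}
  B6:   IN={a, c}   OUT={a, b}
  B7:   IN={a, b}   OUT={}

Merge at B5: OUT[B5] = IN[B6] = {a, c}
Applying B5's transfer function to that OUT value gives IN[B5] (row B5 above).

Answer: {a, b, c}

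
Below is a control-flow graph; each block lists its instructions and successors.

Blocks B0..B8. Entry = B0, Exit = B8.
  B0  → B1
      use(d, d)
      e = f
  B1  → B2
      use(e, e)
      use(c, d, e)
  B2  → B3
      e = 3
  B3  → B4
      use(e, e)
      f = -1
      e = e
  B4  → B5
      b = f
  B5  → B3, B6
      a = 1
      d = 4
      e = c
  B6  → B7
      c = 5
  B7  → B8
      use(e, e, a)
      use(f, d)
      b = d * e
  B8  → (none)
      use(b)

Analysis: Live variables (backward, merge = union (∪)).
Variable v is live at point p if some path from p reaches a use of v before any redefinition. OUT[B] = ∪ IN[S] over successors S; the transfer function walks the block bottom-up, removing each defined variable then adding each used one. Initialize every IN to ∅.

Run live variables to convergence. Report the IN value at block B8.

Per-block solution:
  B0:  IN={c, d, f}  OUT={c, d, e}
  B1:  IN={c, d, e}  OUT={c}
  B2:  IN={c}  OUT={c, e}
  B3:  IN={c, e}  OUT={c, f}
  B4:  IN={c, f}  OUT={c, f}
  B5:  IN={c, f}  OUT={a, c, d, e, f}
  B6:  IN={a, d, e, f}  OUT={a, d, e, f}
  B7:  IN={a, d, e, f}  OUT={b}
  B8:  IN={b}  OUT={}

B8 is the boundary node: OUT[B8] = {}
Applying B8's transfer function to that OUT value gives IN[B8] (row B8 above).

Answer: {b}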